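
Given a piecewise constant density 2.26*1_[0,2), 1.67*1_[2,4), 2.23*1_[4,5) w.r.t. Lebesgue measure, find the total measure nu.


Integrate each piece of the Radon-Nikodym derivative:
Step 1: integral_0^2 2.26 dx = 2.26*(2-0) = 2.26*2 = 4.52
Step 2: integral_2^4 1.67 dx = 1.67*(4-2) = 1.67*2 = 3.34
Step 3: integral_4^5 2.23 dx = 2.23*(5-4) = 2.23*1 = 2.23
Total: 4.52 + 3.34 + 2.23 = 10.09


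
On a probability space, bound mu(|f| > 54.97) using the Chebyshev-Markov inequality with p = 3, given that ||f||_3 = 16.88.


Chebyshev/Markov inequality: mu(|f| > eps) <= (||f||_p / eps)^p
Step 1: ||f||_3 / eps = 16.88 / 54.97 = 0.307077
Step 2: Raise to power p = 3:
  (0.307077)^3 = 0.028956
Step 3: Therefore mu(|f| > 54.97) <= 0.028956


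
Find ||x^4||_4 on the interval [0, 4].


Step 1: ||f||_4 = (integral_0^4 |x^4|^4 dx)^(1/4)
     = (integral_0^4 x^16 dx)^(1/4)
Step 2: integral_0^4 x^16 dx = [x^17/(17)] from 0 to 4 = 4^17/17
     = 17179869184/17 = 1.010581e+09
Step 3: ||f||_4 = (1.010581e+09)^(1/4) = 178.296465


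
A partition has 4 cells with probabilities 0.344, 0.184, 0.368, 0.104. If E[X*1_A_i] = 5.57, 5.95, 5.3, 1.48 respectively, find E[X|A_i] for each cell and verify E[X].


For each cell A_i: E[X|A_i] = E[X*1_A_i] / P(A_i)
Step 1: E[X|A_1] = 5.57 / 0.344 = 16.19186
Step 2: E[X|A_2] = 5.95 / 0.184 = 32.336957
Step 3: E[X|A_3] = 5.3 / 0.368 = 14.402174
Step 4: E[X|A_4] = 1.48 / 0.104 = 14.230769
Verification: E[X] = sum E[X*1_A_i] = 5.57 + 5.95 + 5.3 + 1.48 = 18.3


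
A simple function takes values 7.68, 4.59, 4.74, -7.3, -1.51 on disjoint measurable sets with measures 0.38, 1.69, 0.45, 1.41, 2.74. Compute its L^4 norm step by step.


Step 1: Compute |f_i|^4 for each value:
  |7.68|^4 = 3478.92351
  |4.59|^4 = 443.864838
  |4.74|^4 = 504.79305
  |-7.3|^4 = 2839.8241
  |-1.51|^4 = 5.198856
Step 2: Multiply by measures and sum:
  3478.92351 * 0.38 = 1321.990934
  443.864838 * 1.69 = 750.131576
  504.79305 * 0.45 = 227.156872
  2839.8241 * 1.41 = 4004.151981
  5.198856 * 2.74 = 14.244865
Sum = 1321.990934 + 750.131576 + 227.156872 + 4004.151981 + 14.244865 = 6317.676228
Step 3: Take the p-th root:
||f||_4 = (6317.676228)^(1/4) = 8.915369


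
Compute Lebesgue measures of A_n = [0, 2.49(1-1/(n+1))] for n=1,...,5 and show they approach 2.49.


By continuity of measure from below: if A_n increases to A, then m(A_n) -> m(A).
Here A = [0, 2.49], so m(A) = 2.49
Step 1: a_1 = 2.49*(1 - 1/2) = 1.245, m(A_1) = 1.245
Step 2: a_2 = 2.49*(1 - 1/3) = 1.66, m(A_2) = 1.66
Step 3: a_3 = 2.49*(1 - 1/4) = 1.8675, m(A_3) = 1.8675
Step 4: a_4 = 2.49*(1 - 1/5) = 1.992, m(A_4) = 1.992
Step 5: a_5 = 2.49*(1 - 1/6) = 2.075, m(A_5) = 2.075
Limit: m(A_n) -> m([0,2.49]) = 2.49


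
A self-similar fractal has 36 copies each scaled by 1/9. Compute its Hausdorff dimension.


For a self-similar set with N copies scaled by 1/r:
dim_H = log(N)/log(r) = log(36)/log(9)
= 3.583519/2.197225
= 1.63093


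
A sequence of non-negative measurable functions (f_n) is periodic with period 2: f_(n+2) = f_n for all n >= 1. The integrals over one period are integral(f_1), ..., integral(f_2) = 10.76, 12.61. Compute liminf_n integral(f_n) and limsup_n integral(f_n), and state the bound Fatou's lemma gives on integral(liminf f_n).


The sequence (integral(f_n)) is periodic with period 2, repeating the values 10.76, 12.61 indefinitely.
Step 1: For a periodic sequence, every tail (a_m, a_(m+1), ...) contains all 2 period values infinitely often.
Step 2: Hence inf of every tail = min of the period values = min(10.76, 12.61) = 10.76.
        liminf_n integral(f_n) = sup over m of (inf of tail from m) = 10.76.
Step 3: Similarly sup of every tail = max of the period values = 12.61.
        limsup_n integral(f_n) = 12.61.
Step 4: Fatou's lemma: integral(liminf_n f_n) <= liminf_n integral(f_n) = 10.76.
        So the integral of the pointwise liminf is at most 10.76.


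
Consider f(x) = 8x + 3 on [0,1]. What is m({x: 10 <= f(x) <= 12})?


f^(-1)([10, 12]) = {x : 10 <= 8x + 3 <= 12}
Solving: (10 - 3)/8 <= x <= (12 - 3)/8
= [0.875, 1.125]
Intersecting with [0,1]: [0.875, 1]
Measure = 1 - 0.875 = 0.125


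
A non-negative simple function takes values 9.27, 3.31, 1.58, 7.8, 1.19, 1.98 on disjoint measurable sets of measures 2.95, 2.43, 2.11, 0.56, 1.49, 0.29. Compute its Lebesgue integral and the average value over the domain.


Step 1: Integral = sum(value_i * measure_i)
= 9.27*2.95 + 3.31*2.43 + 1.58*2.11 + 7.8*0.56 + 1.19*1.49 + 1.98*0.29
= 27.3465 + 8.0433 + 3.3338 + 4.368 + 1.7731 + 0.5742
= 45.4389
Step 2: Total measure of domain = 2.95 + 2.43 + 2.11 + 0.56 + 1.49 + 0.29 = 9.83
Step 3: Average value = 45.4389 / 9.83 = 4.622472


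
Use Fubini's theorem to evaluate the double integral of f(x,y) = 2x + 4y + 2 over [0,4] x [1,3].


By Fubini, integrate in x first, then y.
Step 1: Fix y, integrate over x in [0,4]:
  integral(2x + 4y + 2, x=0..4)
  = 2*(4^2 - 0^2)/2 + (4y + 2)*(4 - 0)
  = 16 + (4y + 2)*4
  = 16 + 16y + 8
  = 24 + 16y
Step 2: Integrate over y in [1,3]:
  integral(24 + 16y, y=1..3)
  = 24*2 + 16*(3^2 - 1^2)/2
  = 48 + 64
  = 112


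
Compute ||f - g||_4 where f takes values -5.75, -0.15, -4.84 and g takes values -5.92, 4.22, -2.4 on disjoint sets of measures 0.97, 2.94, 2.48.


Step 1: Compute differences f_i - g_i:
  -5.75 - -5.92 = 0.17
  -0.15 - 4.22 = -4.37
  -4.84 - -2.4 = -2.44
Step 2: Compute |diff|^4 * measure for each set:
  |0.17|^4 * 0.97 = 8.352100e-04 * 0.97 = 8.101537e-04
  |-4.37|^4 * 2.94 = 364.69159 * 2.94 = 1072.193273
  |-2.44|^4 * 2.48 = 35.445353 * 2.48 = 87.904475
Step 3: Sum = 1160.098559
Step 4: ||f-g||_4 = (1160.098559)^(1/4) = 5.836113


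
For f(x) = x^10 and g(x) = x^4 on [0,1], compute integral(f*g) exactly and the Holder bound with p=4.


Step 1: Exact integral of f*g = integral(x^14, 0, 1) = 1/15
     = 0.066667
Step 2: Holder bound with p=4, q=1.333333:
  ||f||_p = (integral x^40 dx)^(1/4) = (1/41)^(1/4) = 0.395188
  ||g||_q = (integral x^5.333333 dx)^(1/1.333333) = (1/6.333333)^(1/1.333333) = 0.250482
Step 3: Holder bound = ||f||_p * ||g||_q = 0.395188 * 0.250482 = 0.098987
Verification: 0.066667 <= 0.098987 (Holder holds)


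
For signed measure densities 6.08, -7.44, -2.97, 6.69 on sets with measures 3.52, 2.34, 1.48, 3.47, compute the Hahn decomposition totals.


Step 1: Compute signed measure on each set:
  Set 1: 6.08 * 3.52 = 21.4016
  Set 2: -7.44 * 2.34 = -17.4096
  Set 3: -2.97 * 1.48 = -4.3956
  Set 4: 6.69 * 3.47 = 23.2143
Step 2: Total signed measure = (21.4016) + (-17.4096) + (-4.3956) + (23.2143)
     = 22.8107
Step 3: Positive part mu+(X) = sum of positive contributions = 44.6159
Step 4: Negative part mu-(X) = |sum of negative contributions| = 21.8052


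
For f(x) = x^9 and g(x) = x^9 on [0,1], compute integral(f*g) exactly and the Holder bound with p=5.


Step 1: Exact integral of f*g = integral(x^18, 0, 1) = 1/19
     = 0.052632
Step 2: Holder bound with p=5, q=1.25:
  ||f||_p = (integral x^45 dx)^(1/5) = (1/46)^(1/5) = 0.464995
  ||g||_q = (integral x^11.25 dx)^(1/1.25) = (1/12.25)^(1/1.25) = 0.134738
Step 3: Holder bound = ||f||_p * ||g||_q = 0.464995 * 0.134738 = 0.062653
Verification: 0.052632 <= 0.062653 (Holder holds)


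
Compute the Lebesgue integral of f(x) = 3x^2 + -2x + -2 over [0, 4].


The Lebesgue integral of a Riemann-integrable function agrees with the Riemann integral.
Antiderivative F(x) = (3/3)x^3 + (-2/2)x^2 + -2x
F(4) = (3/3)*4^3 + (-2/2)*4^2 + -2*4
     = (3/3)*64 + (-2/2)*16 + -2*4
     = 64 + -16 + -8
     = 40
F(0) = 0.0
Integral = F(4) - F(0) = 40 - 0.0 = 40


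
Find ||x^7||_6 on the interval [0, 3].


Step 1: ||f||_6 = (integral_0^3 |x^7|^6 dx)^(1/6)
     = (integral_0^3 x^42 dx)^(1/6)
Step 2: integral_0^3 x^42 dx = [x^43/(43)] from 0 to 3 = 3^43/43
     = 328256967394537077627/43 = 7.633883e+18
Step 3: ||f||_6 = (7.633883e+18)^(1/6) = 1403.2151


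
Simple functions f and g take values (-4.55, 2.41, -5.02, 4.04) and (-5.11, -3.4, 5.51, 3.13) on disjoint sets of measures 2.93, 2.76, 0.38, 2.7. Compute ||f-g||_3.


Step 1: Compute differences f_i - g_i:
  -4.55 - -5.11 = 0.56
  2.41 - -3.4 = 5.81
  -5.02 - 5.51 = -10.53
  4.04 - 3.13 = 0.91
Step 2: Compute |diff|^3 * measure for each set:
  |0.56|^3 * 2.93 = 0.175616 * 2.93 = 0.514555
  |5.81|^3 * 2.76 = 196.122941 * 2.76 = 541.299317
  |-10.53|^3 * 0.38 = 1167.575877 * 0.38 = 443.678833
  |0.91|^3 * 2.7 = 0.753571 * 2.7 = 2.034642
Step 3: Sum = 987.527347
Step 4: ||f-g||_3 = (987.527347)^(1/3) = 9.95825


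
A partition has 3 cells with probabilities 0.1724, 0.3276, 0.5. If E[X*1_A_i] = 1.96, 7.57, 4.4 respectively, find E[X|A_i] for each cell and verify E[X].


For each cell A_i: E[X|A_i] = E[X*1_A_i] / P(A_i)
Step 1: E[X|A_1] = 1.96 / 0.1724 = 11.36891
Step 2: E[X|A_2] = 7.57 / 0.3276 = 23.107448
Step 3: E[X|A_3] = 4.4 / 0.5 = 8.8
Verification: E[X] = sum E[X*1_A_i] = 1.96 + 7.57 + 4.4 = 13.93


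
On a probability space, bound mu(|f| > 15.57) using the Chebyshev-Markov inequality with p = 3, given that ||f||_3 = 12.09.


Chebyshev/Markov inequality: mu(|f| > eps) <= (||f||_p / eps)^p
Step 1: ||f||_3 / eps = 12.09 / 15.57 = 0.776493
Step 2: Raise to power p = 3:
  (0.776493)^3 = 0.46818
Step 3: Therefore mu(|f| > 15.57) <= 0.46818


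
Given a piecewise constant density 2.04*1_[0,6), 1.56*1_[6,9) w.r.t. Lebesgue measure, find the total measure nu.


Integrate each piece of the Radon-Nikodym derivative:
Step 1: integral_0^6 2.04 dx = 2.04*(6-0) = 2.04*6 = 12.24
Step 2: integral_6^9 1.56 dx = 1.56*(9-6) = 1.56*3 = 4.68
Total: 12.24 + 4.68 = 16.92


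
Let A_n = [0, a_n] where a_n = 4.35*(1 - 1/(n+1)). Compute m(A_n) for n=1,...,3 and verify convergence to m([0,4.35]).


By continuity of measure from below: if A_n increases to A, then m(A_n) -> m(A).
Here A = [0, 4.35], so m(A) = 4.35
Step 1: a_1 = 4.35*(1 - 1/2) = 2.175, m(A_1) = 2.175
Step 2: a_2 = 4.35*(1 - 1/3) = 2.9, m(A_2) = 2.9
Step 3: a_3 = 4.35*(1 - 1/4) = 3.2625, m(A_3) = 3.2625
Limit: m(A_n) -> m([0,4.35]) = 4.35


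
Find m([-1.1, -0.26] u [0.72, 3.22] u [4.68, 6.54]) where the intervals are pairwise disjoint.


For pairwise disjoint intervals, m(union) = sum of lengths.
= (-0.26 - -1.1) + (3.22 - 0.72) + (6.54 - 4.68)
= 0.84 + 2.5 + 1.86
= 5.2


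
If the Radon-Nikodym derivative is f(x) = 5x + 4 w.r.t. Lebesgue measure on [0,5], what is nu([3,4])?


nu(A) = integral_A (dnu/dmu) dmu = integral_3^4 (5x + 4) dx
Step 1: Antiderivative F(x) = (5/2)x^2 + 4x
Step 2: F(4) = (5/2)*4^2 + 4*4 = 40 + 16 = 56
Step 3: F(3) = (5/2)*3^2 + 4*3 = 22.5 + 12 = 34.5
Step 4: nu([3,4]) = F(4) - F(3) = 56 - 34.5 = 21.5


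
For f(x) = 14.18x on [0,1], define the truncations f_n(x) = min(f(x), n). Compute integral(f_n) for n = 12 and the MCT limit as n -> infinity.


f(x) = 14.18x on [0,1]; f_n(x) = min(14.18x, n). At n = 12:
Step 1: f(x) reaches 12 at x = 12/14.18 = 0.846262
Step 2: integral(f_12) = integral(14.18x, 0, 0.846262) + integral(12, 0.846262, 1)
       = 14.18*0.846262^2/2 + 12*(1 - 0.846262)
       = 5.077574 + 1.844852
       = 6.922426
Step 3: As n -> infinity, f_n increases to f, so by MCT integral(f_n) -> integral(f) = 14.18/2 = 7.09.
Convergence: integral(f_12) = 6.922426 -> 7.09 as n -> infinity


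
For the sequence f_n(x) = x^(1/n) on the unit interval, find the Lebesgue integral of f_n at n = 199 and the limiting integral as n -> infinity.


At n = 199: f_199(x) = x^(1/199).
Step 1: integral(x^(1/199), 0, 1) = [x^(1/199+1) / (1/199+1)] from 0 to 1
     = 1 / (1/199 + 1) = 1 / ((199+1)/199) = 199/(199+1)
     = 199/200 = 0.995
Step 2: As n -> infinity, f_n(x) = x^(1/n) -> 1 for x in (0,1], and f_n is increasing in n.
By MCT, lim_n integral(f_n) = integral(lim_n f_n) = integral(1, 0, 1) = 1.
Step 3: Verify convergence: 199/200 = 0.995 -> 1


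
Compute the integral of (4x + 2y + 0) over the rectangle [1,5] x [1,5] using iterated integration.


By Fubini, integrate in x first, then y.
Step 1: Fix y, integrate over x in [1,5]:
  integral(4x + 2y + 0, x=1..5)
  = 4*(5^2 - 1^2)/2 + (2y + 0)*(5 - 1)
  = 48 + (2y + 0)*4
  = 48 + 8y + 0
  = 48 + 8y
Step 2: Integrate over y in [1,5]:
  integral(48 + 8y, y=1..5)
  = 48*4 + 8*(5^2 - 1^2)/2
  = 192 + 96
  = 288


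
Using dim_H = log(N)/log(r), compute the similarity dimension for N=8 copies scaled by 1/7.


For a self-similar set with N copies scaled by 1/r:
dim_H = log(N)/log(r) = log(8)/log(7)
= 2.079442/1.94591
= 1.068622


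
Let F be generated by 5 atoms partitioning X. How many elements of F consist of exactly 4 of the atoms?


Each element of F is a union of some subset of the 5 atoms.
Elements that are unions of exactly 4 atoms correspond to 4-element subsets of the 5 atoms.
Count = C(5, 4) = 5! / (4! * 1!) = 5.


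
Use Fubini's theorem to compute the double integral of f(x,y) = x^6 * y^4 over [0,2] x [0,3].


By Fubini's theorem, the double integral factors as a product of single integrals:
Step 1: integral_0^2 x^6 dx = [x^7/7] from 0 to 2
     = 2^7/7 = 18.285714
Step 2: integral_0^3 y^4 dy = [y^5/5] from 0 to 3
     = 3^5/5 = 48.6
Step 3: Double integral = 18.285714 * 48.6 = 888.685714


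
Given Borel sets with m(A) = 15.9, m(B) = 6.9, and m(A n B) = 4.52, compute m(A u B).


By inclusion-exclusion: m(A u B) = m(A) + m(B) - m(A n B)
= 15.9 + 6.9 - 4.52
= 18.28


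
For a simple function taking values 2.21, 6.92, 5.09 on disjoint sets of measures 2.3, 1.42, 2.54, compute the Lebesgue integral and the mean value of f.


Step 1: Integral = sum(value_i * measure_i)
= 2.21*2.3 + 6.92*1.42 + 5.09*2.54
= 5.083 + 9.8264 + 12.9286
= 27.838
Step 2: Total measure of domain = 2.3 + 1.42 + 2.54 = 6.26
Step 3: Average value = 27.838 / 6.26 = 4.446965


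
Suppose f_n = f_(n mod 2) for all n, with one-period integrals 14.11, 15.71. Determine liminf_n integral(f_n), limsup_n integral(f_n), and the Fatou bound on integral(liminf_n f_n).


The sequence (integral(f_n)) is periodic with period 2, repeating the values 14.11, 15.71 indefinitely.
Step 1: For a periodic sequence, every tail (a_m, a_(m+1), ...) contains all 2 period values infinitely often.
Step 2: Hence inf of every tail = min of the period values = min(14.11, 15.71) = 14.11.
        liminf_n integral(f_n) = sup over m of (inf of tail from m) = 14.11.
Step 3: Similarly sup of every tail = max of the period values = 15.71.
        limsup_n integral(f_n) = 15.71.
Step 4: Fatou's lemma: integral(liminf_n f_n) <= liminf_n integral(f_n) = 14.11.
        So the integral of the pointwise liminf is at most 14.11.


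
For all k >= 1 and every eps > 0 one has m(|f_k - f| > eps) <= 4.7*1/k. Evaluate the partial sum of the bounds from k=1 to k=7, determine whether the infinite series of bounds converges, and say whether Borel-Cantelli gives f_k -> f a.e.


Step 1: List the terms 4.7*1/k for k = 1 to 7:
  k=1: 4.7
  k=2: 2.35
  k=3: 1.566667
  k=4: 1.175
  k=5: 0.94
  k=6: 0.783333
  k=7: 0.671429
Step 2: Partial sum = 4.7 + 2.35 + 1.566667 + 1.175 + 0.94 + 0.783333 + 0.671429
     = 12.186429
Step 3: The full series sum_(k>=1) 4.7*1/k diverges (harmonic series, p = 1; a nonzero constant multiple of a divergent series diverges).
Step 4: The (first) Borel-Cantelli lemma requires a summable sequence of measures, so it does not apply here;
        from this bound alone no conclusion about a.e. convergence can be drawn (convergence in measure still
        gives an a.e.-convergent subsequence, but not a.e. convergence of the whole sequence).
Conclusion: series diverges; Borel-Cantelli is inconclusive about a.e. convergence of f_k.


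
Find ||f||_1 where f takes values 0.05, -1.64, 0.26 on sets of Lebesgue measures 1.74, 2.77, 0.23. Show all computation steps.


Step 1: Compute |f_i|^1 for each value:
  |0.05|^1 = 0.05
  |-1.64|^1 = 1.64
  |0.26|^1 = 0.26
Step 2: Multiply by measures and sum:
  0.05 * 1.74 = 0.087
  1.64 * 2.77 = 4.5428
  0.26 * 0.23 = 0.0598
Sum = 0.087 + 4.5428 + 0.0598 = 4.6896
Step 3: Take the p-th root:
||f||_1 = (4.6896)^(1/1) = 4.6896


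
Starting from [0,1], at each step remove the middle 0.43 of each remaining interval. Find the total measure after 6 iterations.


Step 1: At each step, fraction remaining = 1 - 0.43 = 0.57
Step 2: After 6 steps, measure = (0.57)^6
Step 3: Computing the power step by step:
  After step 1: 0.57
  After step 2: 0.3249
  After step 3: 0.185193
  After step 4: 0.10556
  After step 5: 0.060169
  ...
Result = 0.034296


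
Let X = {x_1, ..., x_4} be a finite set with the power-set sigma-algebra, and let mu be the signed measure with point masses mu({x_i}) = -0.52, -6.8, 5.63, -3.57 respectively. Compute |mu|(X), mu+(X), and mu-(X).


Step 1: Every measurable set is a union of atoms (the cells / points), so a Hahn decomposition is
  obtained by grouping atoms by sign: P = union of atoms with mu > 0, N = union of the remaining atoms.
  Atoms in P (indices): 3;  atoms in N (indices): 1, 2, 4
  Positive values: 5.63
  Negative values: -0.52, -6.8, -3.57
Step 2: mu+(X) = mu(P) = sum of positive atom values = 5.63
Step 3: mu-(X) = -mu(N) = sum of |negative atom values| = 10.89
Step 4: |mu|(X) = mu+(X) + mu-(X) = 5.63 + 10.89 = 16.52


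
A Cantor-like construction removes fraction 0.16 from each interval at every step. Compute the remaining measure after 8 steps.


Step 1: At each step, fraction remaining = 1 - 0.16 = 0.84
Step 2: After 8 steps, measure = (0.84)^8
Result = 0.247876


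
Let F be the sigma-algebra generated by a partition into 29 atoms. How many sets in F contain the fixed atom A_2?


Each element of F is a union of some subset S of the 29 atoms.
The element contains A_2 iff A_2 is in S.
So we count subsets S of {A_1,...,A_29} with A_2 in S: choose freely among the other 28 atoms.
Count = 2^(29-1) = 2^28 = 268435456.


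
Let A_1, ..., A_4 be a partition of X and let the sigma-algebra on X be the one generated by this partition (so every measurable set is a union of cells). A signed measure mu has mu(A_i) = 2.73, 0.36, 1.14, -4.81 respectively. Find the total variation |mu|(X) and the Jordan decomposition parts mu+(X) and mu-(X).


Step 1: Every measurable set is a union of atoms (the cells / points), so a Hahn decomposition is
  obtained by grouping atoms by sign: P = union of atoms with mu > 0, N = union of the remaining atoms.
  Atoms in P (indices): 1, 2, 3;  atoms in N (indices): 4
  Positive values: 2.73, 0.36, 1.14
  Negative values: -4.81
Step 2: mu+(X) = mu(P) = sum of positive atom values = 4.23
Step 3: mu-(X) = -mu(N) = sum of |negative atom values| = 4.81
Step 4: |mu|(X) = mu+(X) + mu-(X) = 4.23 + 4.81 = 9.04


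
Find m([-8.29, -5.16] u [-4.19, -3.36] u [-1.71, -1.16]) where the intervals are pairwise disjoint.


For pairwise disjoint intervals, m(union) = sum of lengths.
= (-5.16 - -8.29) + (-3.36 - -4.19) + (-1.16 - -1.71)
= 3.13 + 0.83 + 0.55
= 4.51


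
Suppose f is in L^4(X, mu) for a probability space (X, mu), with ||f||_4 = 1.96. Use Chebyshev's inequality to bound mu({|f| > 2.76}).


Chebyshev/Markov inequality: mu(|f| > eps) <= (||f||_p / eps)^p
Step 1: ||f||_4 / eps = 1.96 / 2.76 = 0.710145
Step 2: Raise to power p = 4:
  (0.710145)^4 = 0.254324
Step 3: Therefore mu(|f| > 2.76) <= 0.254324


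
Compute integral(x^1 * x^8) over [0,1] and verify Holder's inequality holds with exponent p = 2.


Step 1: Exact integral of f*g = integral(x^9, 0, 1) = 1/10
     = 0.1
Step 2: Holder bound with p=2, q=2:
  ||f||_p = (integral x^2 dx)^(1/2) = (1/3)^(1/2) = 0.57735
  ||g||_q = (integral x^16 dx)^(1/2) = (1/17)^(1/2) = 0.242536
Step 3: Holder bound = ||f||_p * ||g||_q = 0.57735 * 0.242536 = 0.140028
Verification: 0.1 <= 0.140028 (Holder holds)


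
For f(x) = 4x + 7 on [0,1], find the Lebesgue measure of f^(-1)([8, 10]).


f^(-1)([8, 10]) = {x : 8 <= 4x + 7 <= 10}
Solving: (8 - 7)/4 <= x <= (10 - 7)/4
= [0.25, 0.75]
Intersecting with [0,1]: [0.25, 0.75]
Measure = 0.75 - 0.25 = 0.5


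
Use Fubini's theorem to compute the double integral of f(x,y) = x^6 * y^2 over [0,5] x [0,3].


By Fubini's theorem, the double integral factors as a product of single integrals:
Step 1: integral_0^5 x^6 dx = [x^7/7] from 0 to 5
     = 5^7/7 = 11160.714286
Step 2: integral_0^3 y^2 dy = [y^3/3] from 0 to 3
     = 3^3/3 = 9
Step 3: Double integral = 11160.714286 * 9 = 100446.428571


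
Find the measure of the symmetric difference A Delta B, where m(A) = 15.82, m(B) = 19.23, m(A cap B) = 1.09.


m(A Delta B) = m(A) + m(B) - 2*m(A n B)
= 15.82 + 19.23 - 2*1.09
= 15.82 + 19.23 - 2.18
= 32.87


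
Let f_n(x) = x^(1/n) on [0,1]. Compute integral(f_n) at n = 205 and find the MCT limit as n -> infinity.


At n = 205: f_205(x) = x^(1/205).
Step 1: integral(x^(1/205), 0, 1) = [x^(1/205+1) / (1/205+1)] from 0 to 1
     = 1 / (1/205 + 1) = 1 / ((205+1)/205) = 205/(205+1)
     = 205/206 = 0.995146
Step 2: As n -> infinity, f_n(x) = x^(1/n) -> 1 for x in (0,1], and f_n is increasing in n.
By MCT, lim_n integral(f_n) = integral(lim_n f_n) = integral(1, 0, 1) = 1.
Step 3: Verify convergence: 205/206 = 0.995146 -> 1


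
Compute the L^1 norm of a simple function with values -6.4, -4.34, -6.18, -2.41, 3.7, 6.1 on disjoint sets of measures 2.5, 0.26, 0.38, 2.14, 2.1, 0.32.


Step 1: Compute |f_i|^1 for each value:
  |-6.4|^1 = 6.4
  |-4.34|^1 = 4.34
  |-6.18|^1 = 6.18
  |-2.41|^1 = 2.41
  |3.7|^1 = 3.7
  |6.1|^1 = 6.1
Step 2: Multiply by measures and sum:
  6.4 * 2.5 = 16
  4.34 * 0.26 = 1.1284
  6.18 * 0.38 = 2.3484
  2.41 * 2.14 = 5.1574
  3.7 * 2.1 = 7.77
  6.1 * 0.32 = 1.952
Sum = 16 + 1.1284 + 2.3484 + 5.1574 + 7.77 + 1.952 = 34.3562
Step 3: Take the p-th root:
||f||_1 = (34.3562)^(1/1) = 34.3562


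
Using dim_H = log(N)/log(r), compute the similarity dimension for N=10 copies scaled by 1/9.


For a self-similar set with N copies scaled by 1/r:
dim_H = log(N)/log(r) = log(10)/log(9)
= 2.302585/2.197225
= 1.047952


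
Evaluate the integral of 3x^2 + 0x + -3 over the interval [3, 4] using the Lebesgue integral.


The Lebesgue integral of a Riemann-integrable function agrees with the Riemann integral.
Antiderivative F(x) = (3/3)x^3 + (0/2)x^2 + -3x
F(4) = (3/3)*4^3 + (0/2)*4^2 + -3*4
     = (3/3)*64 + (0/2)*16 + -3*4
     = 64 + 0.0 + -12
     = 52
F(3) = 18
Integral = F(4) - F(3) = 52 - 18 = 34


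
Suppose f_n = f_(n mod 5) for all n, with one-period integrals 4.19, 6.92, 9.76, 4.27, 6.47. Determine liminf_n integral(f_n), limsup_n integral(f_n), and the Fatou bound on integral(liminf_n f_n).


The sequence (integral(f_n)) is periodic with period 5, repeating the values 4.19, 6.92, 9.76, 4.27, 6.47 indefinitely.
Step 1: For a periodic sequence, every tail (a_m, a_(m+1), ...) contains all 5 period values infinitely often.
Step 2: Hence inf of every tail = min of the period values = min(4.19, 6.92, 9.76, 4.27, 6.47) = 4.19.
        liminf_n integral(f_n) = sup over m of (inf of tail from m) = 4.19.
Step 3: Similarly sup of every tail = max of the period values = 9.76.
        limsup_n integral(f_n) = 9.76.
Step 4: Fatou's lemma: integral(liminf_n f_n) <= liminf_n integral(f_n) = 4.19.
        So the integral of the pointwise liminf is at most 4.19.


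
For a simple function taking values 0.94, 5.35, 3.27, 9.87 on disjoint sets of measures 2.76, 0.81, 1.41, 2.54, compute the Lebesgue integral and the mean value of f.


Step 1: Integral = sum(value_i * measure_i)
= 0.94*2.76 + 5.35*0.81 + 3.27*1.41 + 9.87*2.54
= 2.5944 + 4.3335 + 4.6107 + 25.0698
= 36.6084
Step 2: Total measure of domain = 2.76 + 0.81 + 1.41 + 2.54 = 7.52
Step 3: Average value = 36.6084 / 7.52 = 4.868138


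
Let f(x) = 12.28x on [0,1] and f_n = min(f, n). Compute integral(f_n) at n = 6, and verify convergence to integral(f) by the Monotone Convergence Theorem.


f(x) = 12.28x on [0,1]; f_n(x) = min(12.28x, n). At n = 6:
Step 1: f(x) reaches 6 at x = 6/12.28 = 0.488599
Step 2: integral(f_6) = integral(12.28x, 0, 0.488599) + integral(6, 0.488599, 1)
       = 12.28*0.488599^2/2 + 6*(1 - 0.488599)
       = 1.465798 + 3.068404
       = 4.534202
Step 3: As n -> infinity, f_n increases to f, so by MCT integral(f_n) -> integral(f) = 12.28/2 = 6.14.
Convergence: integral(f_6) = 4.534202 -> 6.14 as n -> infinity


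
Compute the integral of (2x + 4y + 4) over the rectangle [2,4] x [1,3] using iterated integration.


By Fubini, integrate in x first, then y.
Step 1: Fix y, integrate over x in [2,4]:
  integral(2x + 4y + 4, x=2..4)
  = 2*(4^2 - 2^2)/2 + (4y + 4)*(4 - 2)
  = 12 + (4y + 4)*2
  = 12 + 8y + 8
  = 20 + 8y
Step 2: Integrate over y in [1,3]:
  integral(20 + 8y, y=1..3)
  = 20*2 + 8*(3^2 - 1^2)/2
  = 40 + 32
  = 72


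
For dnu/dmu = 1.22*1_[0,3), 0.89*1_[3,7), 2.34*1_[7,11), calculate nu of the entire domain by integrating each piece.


Integrate each piece of the Radon-Nikodym derivative:
Step 1: integral_0^3 1.22 dx = 1.22*(3-0) = 1.22*3 = 3.66
Step 2: integral_3^7 0.89 dx = 0.89*(7-3) = 0.89*4 = 3.56
Step 3: integral_7^11 2.34 dx = 2.34*(11-7) = 2.34*4 = 9.36
Total: 3.66 + 3.56 + 9.36 = 16.58


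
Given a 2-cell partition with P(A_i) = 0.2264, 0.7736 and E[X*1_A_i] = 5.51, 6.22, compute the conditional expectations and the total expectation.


For each cell A_i: E[X|A_i] = E[X*1_A_i] / P(A_i)
Step 1: E[X|A_1] = 5.51 / 0.2264 = 24.337456
Step 2: E[X|A_2] = 6.22 / 0.7736 = 8.040331
Verification: E[X] = sum E[X*1_A_i] = 5.51 + 6.22 = 11.73


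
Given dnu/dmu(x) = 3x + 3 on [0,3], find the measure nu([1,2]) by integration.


nu(A) = integral_A (dnu/dmu) dmu = integral_1^2 (3x + 3) dx
Step 1: Antiderivative F(x) = (3/2)x^2 + 3x
Step 2: F(2) = (3/2)*2^2 + 3*2 = 6 + 6 = 12
Step 3: F(1) = (3/2)*1^2 + 3*1 = 1.5 + 3 = 4.5
Step 4: nu([1,2]) = F(2) - F(1) = 12 - 4.5 = 7.5


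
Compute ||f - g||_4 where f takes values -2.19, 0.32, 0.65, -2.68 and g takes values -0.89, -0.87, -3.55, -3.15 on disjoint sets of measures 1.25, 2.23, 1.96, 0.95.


Step 1: Compute differences f_i - g_i:
  -2.19 - -0.89 = -1.3
  0.32 - -0.87 = 1.19
  0.65 - -3.55 = 4.2
  -2.68 - -3.15 = 0.47
Step 2: Compute |diff|^4 * measure for each set:
  |-1.3|^4 * 1.25 = 2.8561 * 1.25 = 3.570125
  |1.19|^4 * 2.23 = 2.005339 * 2.23 = 4.471906
  |4.2|^4 * 1.96 = 311.1696 * 1.96 = 609.892416
  |0.47|^4 * 0.95 = 0.048797 * 0.95 = 0.046357
Step 3: Sum = 617.980804
Step 4: ||f-g||_4 = (617.980804)^(1/4) = 4.985902


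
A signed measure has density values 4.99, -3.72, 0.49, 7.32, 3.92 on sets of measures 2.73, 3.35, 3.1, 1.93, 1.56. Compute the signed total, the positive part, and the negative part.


Step 1: Compute signed measure on each set:
  Set 1: 4.99 * 2.73 = 13.6227
  Set 2: -3.72 * 3.35 = -12.462
  Set 3: 0.49 * 3.1 = 1.519
  Set 4: 7.32 * 1.93 = 14.1276
  Set 5: 3.92 * 1.56 = 6.1152
Step 2: Total signed measure = (13.6227) + (-12.462) + (1.519) + (14.1276) + (6.1152)
     = 22.9225
Step 3: Positive part mu+(X) = sum of positive contributions = 35.3845
Step 4: Negative part mu-(X) = |sum of negative contributions| = 12.462


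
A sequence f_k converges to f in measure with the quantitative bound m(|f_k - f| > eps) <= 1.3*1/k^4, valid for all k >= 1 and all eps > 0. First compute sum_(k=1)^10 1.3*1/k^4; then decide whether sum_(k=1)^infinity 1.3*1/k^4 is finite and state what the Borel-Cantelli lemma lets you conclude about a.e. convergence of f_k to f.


Step 1: List the terms 1.3*1/k^4 for k = 1 to 10:
  k=1: 1.3
  k=2: 0.08125
  k=3: 0.016049
  k=4: 0.005078
  k=5: 0.00208
  k=6: 0.001003
  k=7: 5.414411e-04
  k=8: 3.173828e-04
  k=9: 1.981405e-04
  k=10: 1.300000e-04
Step 2: Partial sum = 1.3 + 0.08125 + 0.016049 + 0.005078 + 0.00208 + 0.001003 + 5.414411e-04 + 3.173828e-04 + 1.981405e-04 + 1.300000e-04
     = 1.406648
Step 3: The full series sum_(k>=1) 1.3*1/k^4 converges (p-series with p = 4 > 1; a constant multiple of a convergent series converges).
Step 4: Fix eps > 0. Since sum_k m(|f_k - f| > eps) < infinity, the Borel-Cantelli lemma gives
        m(limsup_k {|f_k - f| > eps}) = 0, i.e. for a.e. x, |f_k(x) - f(x)| <= eps for all large k.
        Applying this with eps = 1/j for j = 1, 2, ... and intersecting the countably many full-measure sets,
        for a.e. x we get limsup_k |f_k(x) - f(x)| <= 1/j for every j, hence f_k -> f almost everywhere.
Conclusion: series converges; Borel-Cantelli yields f_k -> f a.e.


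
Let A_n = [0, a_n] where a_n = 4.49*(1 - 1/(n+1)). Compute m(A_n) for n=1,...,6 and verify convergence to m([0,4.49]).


By continuity of measure from below: if A_n increases to A, then m(A_n) -> m(A).
Here A = [0, 4.49], so m(A) = 4.49
Step 1: a_1 = 4.49*(1 - 1/2) = 2.245, m(A_1) = 2.245
Step 2: a_2 = 4.49*(1 - 1/3) = 2.9933, m(A_2) = 2.9933
Step 3: a_3 = 4.49*(1 - 1/4) = 3.3675, m(A_3) = 3.3675
Step 4: a_4 = 4.49*(1 - 1/5) = 3.592, m(A_4) = 3.592
Step 5: a_5 = 4.49*(1 - 1/6) = 3.7417, m(A_5) = 3.7417
Step 6: a_6 = 4.49*(1 - 1/7) = 3.8486, m(A_6) = 3.8486
Limit: m(A_n) -> m([0,4.49]) = 4.49


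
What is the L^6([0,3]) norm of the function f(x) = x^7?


Step 1: ||f||_6 = (integral_0^3 |x^7|^6 dx)^(1/6)
     = (integral_0^3 x^42 dx)^(1/6)
Step 2: integral_0^3 x^42 dx = [x^43/(43)] from 0 to 3 = 3^43/43
     = 328256967394537077627/43 = 7.633883e+18
Step 3: ||f||_6 = (7.633883e+18)^(1/6) = 1403.2151


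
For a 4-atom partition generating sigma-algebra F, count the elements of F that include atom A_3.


Each element of F is a union of some subset S of the 4 atoms.
The element contains A_3 iff A_3 is in S.
So we count subsets S of {A_1,...,A_4} with A_3 in S: choose freely among the other 3 atoms.
Count = 2^(4-1) = 2^3 = 8.


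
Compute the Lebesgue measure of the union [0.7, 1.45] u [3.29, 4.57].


For pairwise disjoint intervals, m(union) = sum of lengths.
= (1.45 - 0.7) + (4.57 - 3.29)
= 0.75 + 1.28
= 2.03


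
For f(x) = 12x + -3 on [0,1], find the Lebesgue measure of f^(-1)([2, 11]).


f^(-1)([2, 11]) = {x : 2 <= 12x + -3 <= 11}
Solving: (2 - -3)/12 <= x <= (11 - -3)/12
= [0.416667, 1.166667]
Intersecting with [0,1]: [0.416667, 1]
Measure = 1 - 0.416667 = 0.583333


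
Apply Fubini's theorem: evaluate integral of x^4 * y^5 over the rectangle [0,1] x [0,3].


By Fubini's theorem, the double integral factors as a product of single integrals:
Step 1: integral_0^1 x^4 dx = [x^5/5] from 0 to 1
     = 1^5/5 = 0.2
Step 2: integral_0^3 y^5 dy = [y^6/6] from 0 to 3
     = 3^6/6 = 121.5
Step 3: Double integral = 0.2 * 121.5 = 24.3


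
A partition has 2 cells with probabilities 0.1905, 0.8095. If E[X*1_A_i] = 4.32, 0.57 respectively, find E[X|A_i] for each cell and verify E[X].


For each cell A_i: E[X|A_i] = E[X*1_A_i] / P(A_i)
Step 1: E[X|A_1] = 4.32 / 0.1905 = 22.677165
Step 2: E[X|A_2] = 0.57 / 0.8095 = 0.704138
Verification: E[X] = sum E[X*1_A_i] = 4.32 + 0.57 = 4.89


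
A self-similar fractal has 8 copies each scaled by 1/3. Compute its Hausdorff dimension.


For a self-similar set with N copies scaled by 1/r:
dim_H = log(N)/log(r) = log(8)/log(3)
= 2.079442/1.098612
= 1.892789


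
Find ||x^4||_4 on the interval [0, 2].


Step 1: ||f||_4 = (integral_0^2 |x^4|^4 dx)^(1/4)
     = (integral_0^2 x^16 dx)^(1/4)
Step 2: integral_0^2 x^16 dx = [x^17/(17)] from 0 to 2 = 2^17/17
     = 131072/17 = 7710.117647
Step 3: ||f||_4 = (7710.117647)^(1/4) = 9.370554


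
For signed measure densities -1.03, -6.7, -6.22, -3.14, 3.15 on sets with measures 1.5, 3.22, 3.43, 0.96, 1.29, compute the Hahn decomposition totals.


Step 1: Compute signed measure on each set:
  Set 1: -1.03 * 1.5 = -1.545
  Set 2: -6.7 * 3.22 = -21.574
  Set 3: -6.22 * 3.43 = -21.3346
  Set 4: -3.14 * 0.96 = -3.0144
  Set 5: 3.15 * 1.29 = 4.0635
Step 2: Total signed measure = (-1.545) + (-21.574) + (-21.3346) + (-3.0144) + (4.0635)
     = -43.4045
Step 3: Positive part mu+(X) = sum of positive contributions = 4.0635
Step 4: Negative part mu-(X) = |sum of negative contributions| = 47.468


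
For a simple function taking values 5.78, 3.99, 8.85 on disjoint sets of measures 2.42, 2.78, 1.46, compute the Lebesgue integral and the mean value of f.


Step 1: Integral = sum(value_i * measure_i)
= 5.78*2.42 + 3.99*2.78 + 8.85*1.46
= 13.9876 + 11.0922 + 12.921
= 38.0008
Step 2: Total measure of domain = 2.42 + 2.78 + 1.46 = 6.66
Step 3: Average value = 38.0008 / 6.66 = 5.705826


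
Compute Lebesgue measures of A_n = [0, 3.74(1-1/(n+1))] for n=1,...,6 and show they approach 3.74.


By continuity of measure from below: if A_n increases to A, then m(A_n) -> m(A).
Here A = [0, 3.74], so m(A) = 3.74
Step 1: a_1 = 3.74*(1 - 1/2) = 1.87, m(A_1) = 1.87
Step 2: a_2 = 3.74*(1 - 1/3) = 2.4933, m(A_2) = 2.4933
Step 3: a_3 = 3.74*(1 - 1/4) = 2.805, m(A_3) = 2.805
Step 4: a_4 = 3.74*(1 - 1/5) = 2.992, m(A_4) = 2.992
Step 5: a_5 = 3.74*(1 - 1/6) = 3.1167, m(A_5) = 3.1167
Step 6: a_6 = 3.74*(1 - 1/7) = 3.2057, m(A_6) = 3.2057
Limit: m(A_n) -> m([0,3.74]) = 3.74


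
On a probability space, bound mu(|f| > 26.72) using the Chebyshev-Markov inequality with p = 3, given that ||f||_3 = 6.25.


Chebyshev/Markov inequality: mu(|f| > eps) <= (||f||_p / eps)^p
Step 1: ||f||_3 / eps = 6.25 / 26.72 = 0.233907
Step 2: Raise to power p = 3:
  (0.233907)^3 = 0.012798
Step 3: Therefore mu(|f| > 26.72) <= 0.012798


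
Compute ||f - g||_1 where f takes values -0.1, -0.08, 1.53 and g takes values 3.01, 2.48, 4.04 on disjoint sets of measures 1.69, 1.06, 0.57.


Step 1: Compute differences f_i - g_i:
  -0.1 - 3.01 = -3.11
  -0.08 - 2.48 = -2.56
  1.53 - 4.04 = -2.51
Step 2: Compute |diff|^1 * measure for each set:
  |-3.11|^1 * 1.69 = 3.11 * 1.69 = 5.2559
  |-2.56|^1 * 1.06 = 2.56 * 1.06 = 2.7136
  |-2.51|^1 * 0.57 = 2.51 * 0.57 = 1.4307
Step 3: Sum = 9.4002
Step 4: ||f-g||_1 = (9.4002)^(1/1) = 9.4002


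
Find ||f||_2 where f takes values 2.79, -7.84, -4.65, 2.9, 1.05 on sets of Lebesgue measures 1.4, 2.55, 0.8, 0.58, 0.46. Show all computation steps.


Step 1: Compute |f_i|^2 for each value:
  |2.79|^2 = 7.7841
  |-7.84|^2 = 61.4656
  |-4.65|^2 = 21.6225
  |2.9|^2 = 8.41
  |1.05|^2 = 1.1025
Step 2: Multiply by measures and sum:
  7.7841 * 1.4 = 10.89774
  61.4656 * 2.55 = 156.73728
  21.6225 * 0.8 = 17.298
  8.41 * 0.58 = 4.8778
  1.1025 * 0.46 = 0.50715
Sum = 10.89774 + 156.73728 + 17.298 + 4.8778 + 0.50715 = 190.31797
Step 3: Take the p-th root:
||f||_2 = (190.31797)^(1/2) = 13.795578


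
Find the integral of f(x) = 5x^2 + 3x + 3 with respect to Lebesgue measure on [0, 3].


The Lebesgue integral of a Riemann-integrable function agrees with the Riemann integral.
Antiderivative F(x) = (5/3)x^3 + (3/2)x^2 + 3x
F(3) = (5/3)*3^3 + (3/2)*3^2 + 3*3
     = (5/3)*27 + (3/2)*9 + 3*3
     = 45 + 13.5 + 9
     = 67.5
F(0) = 0.0
Integral = F(3) - F(0) = 67.5 - 0.0 = 67.5


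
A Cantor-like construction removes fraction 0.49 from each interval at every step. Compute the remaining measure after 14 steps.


Step 1: At each step, fraction remaining = 1 - 0.49 = 0.51
Step 2: After 14 steps, measure = (0.51)^14
Result = 8.053459e-05


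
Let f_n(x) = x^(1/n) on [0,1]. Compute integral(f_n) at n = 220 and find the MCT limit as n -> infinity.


At n = 220: f_220(x) = x^(1/220).
Step 1: integral(x^(1/220), 0, 1) = [x^(1/220+1) / (1/220+1)] from 0 to 1
     = 1 / (1/220 + 1) = 1 / ((220+1)/220) = 220/(220+1)
     = 220/221 = 0.995475
Step 2: As n -> infinity, f_n(x) = x^(1/n) -> 1 for x in (0,1], and f_n is increasing in n.
By MCT, lim_n integral(f_n) = integral(lim_n f_n) = integral(1, 0, 1) = 1.
Step 3: Verify convergence: 220/221 = 0.995475 -> 1


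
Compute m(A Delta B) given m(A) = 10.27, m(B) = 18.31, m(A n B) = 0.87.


m(A Delta B) = m(A) + m(B) - 2*m(A n B)
= 10.27 + 18.31 - 2*0.87
= 10.27 + 18.31 - 1.74
= 26.84


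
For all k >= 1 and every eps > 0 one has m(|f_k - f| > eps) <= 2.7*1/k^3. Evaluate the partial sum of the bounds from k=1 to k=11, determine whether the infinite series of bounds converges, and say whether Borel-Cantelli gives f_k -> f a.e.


Step 1: List the terms 2.7*1/k^3 for k = 1 to 11:
  k=1: 2.7
  k=2: 0.3375
  k=3: 0.1
  k=4: 0.042188
  k=5: 0.0216
  k=6: 0.0125
  k=7: 0.007872
  k=8: 0.005273
  k=9: 0.003704
  k=10: 0.0027
  k=11: 0.002029
Step 2: Partial sum = 2.7 + 0.3375 + 0.1 + 0.042188 + 0.0216 + 0.0125 + 0.007872 + 0.005273 + 0.003704 + 0.0027 + 0.002029
     = 3.235365
Step 3: The full series sum_(k>=1) 2.7*1/k^3 converges (p-series with p = 3 > 1; a constant multiple of a convergent series converges).
Step 4: Fix eps > 0. Since sum_k m(|f_k - f| > eps) < infinity, the Borel-Cantelli lemma gives
        m(limsup_k {|f_k - f| > eps}) = 0, i.e. for a.e. x, |f_k(x) - f(x)| <= eps for all large k.
        Applying this with eps = 1/j for j = 1, 2, ... and intersecting the countably many full-measure sets,
        for a.e. x we get limsup_k |f_k(x) - f(x)| <= 1/j for every j, hence f_k -> f almost everywhere.
Conclusion: series converges; Borel-Cantelli yields f_k -> f a.e.


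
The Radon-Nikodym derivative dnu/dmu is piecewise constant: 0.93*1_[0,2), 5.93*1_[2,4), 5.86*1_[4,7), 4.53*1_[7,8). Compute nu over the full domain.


Integrate each piece of the Radon-Nikodym derivative:
Step 1: integral_0^2 0.93 dx = 0.93*(2-0) = 0.93*2 = 1.86
Step 2: integral_2^4 5.93 dx = 5.93*(4-2) = 5.93*2 = 11.86
Step 3: integral_4^7 5.86 dx = 5.86*(7-4) = 5.86*3 = 17.58
Step 4: integral_7^8 4.53 dx = 4.53*(8-7) = 4.53*1 = 4.53
Total: 1.86 + 11.86 + 17.58 + 4.53 = 35.83


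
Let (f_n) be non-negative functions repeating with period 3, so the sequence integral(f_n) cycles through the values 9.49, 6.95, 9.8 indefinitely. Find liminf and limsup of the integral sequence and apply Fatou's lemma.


The sequence (integral(f_n)) is periodic with period 3, repeating the values 9.49, 6.95, 9.8 indefinitely.
Step 1: For a periodic sequence, every tail (a_m, a_(m+1), ...) contains all 3 period values infinitely often.
Step 2: Hence inf of every tail = min of the period values = min(9.49, 6.95, 9.8) = 6.95.
        liminf_n integral(f_n) = sup over m of (inf of tail from m) = 6.95.
Step 3: Similarly sup of every tail = max of the period values = 9.8.
        limsup_n integral(f_n) = 9.8.
Step 4: Fatou's lemma: integral(liminf_n f_n) <= liminf_n integral(f_n) = 6.95.
        So the integral of the pointwise liminf is at most 6.95.


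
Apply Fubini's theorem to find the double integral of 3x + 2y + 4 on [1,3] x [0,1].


By Fubini, integrate in x first, then y.
Step 1: Fix y, integrate over x in [1,3]:
  integral(3x + 2y + 4, x=1..3)
  = 3*(3^2 - 1^2)/2 + (2y + 4)*(3 - 1)
  = 12 + (2y + 4)*2
  = 12 + 4y + 8
  = 20 + 4y
Step 2: Integrate over y in [0,1]:
  integral(20 + 4y, y=0..1)
  = 20*1 + 4*(1^2 - 0^2)/2
  = 20 + 2
  = 22


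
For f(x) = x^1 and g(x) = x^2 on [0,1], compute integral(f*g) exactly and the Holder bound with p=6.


Step 1: Exact integral of f*g = integral(x^3, 0, 1) = 1/4
     = 0.25
Step 2: Holder bound with p=6, q=1.2:
  ||f||_p = (integral x^6 dx)^(1/6) = (1/7)^(1/6) = 0.72302
  ||g||_q = (integral x^2.4 dx)^(1/1.2) = (1/3.4)^(1/1.2) = 0.360662
Step 3: Holder bound = ||f||_p * ||g||_q = 0.72302 * 0.360662 = 0.260766
Verification: 0.25 <= 0.260766 (Holder holds)


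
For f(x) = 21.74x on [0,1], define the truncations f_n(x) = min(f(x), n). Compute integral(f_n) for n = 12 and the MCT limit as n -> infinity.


f(x) = 21.74x on [0,1]; f_n(x) = min(21.74x, n). At n = 12:
Step 1: f(x) reaches 12 at x = 12/21.74 = 0.551978
Step 2: integral(f_12) = integral(21.74x, 0, 0.551978) + integral(12, 0.551978, 1)
       = 21.74*0.551978^2/2 + 12*(1 - 0.551978)
       = 3.311868 + 5.376265
       = 8.688132
Step 3: As n -> infinity, f_n increases to f, so by MCT integral(f_n) -> integral(f) = 21.74/2 = 10.87.
Convergence: integral(f_12) = 8.688132 -> 10.87 as n -> infinity


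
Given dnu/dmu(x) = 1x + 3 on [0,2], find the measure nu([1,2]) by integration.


nu(A) = integral_A (dnu/dmu) dmu = integral_1^2 (1x + 3) dx
Step 1: Antiderivative F(x) = (1/2)x^2 + 3x
Step 2: F(2) = (1/2)*2^2 + 3*2 = 2 + 6 = 8
Step 3: F(1) = (1/2)*1^2 + 3*1 = 0.5 + 3 = 3.5
Step 4: nu([1,2]) = F(2) - F(1) = 8 - 3.5 = 4.5


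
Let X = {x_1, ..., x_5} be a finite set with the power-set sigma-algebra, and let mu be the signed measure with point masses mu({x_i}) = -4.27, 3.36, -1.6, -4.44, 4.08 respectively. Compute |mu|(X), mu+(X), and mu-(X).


Step 1: Every measurable set is a union of atoms (the cells / points), so a Hahn decomposition is
  obtained by grouping atoms by sign: P = union of atoms with mu > 0, N = union of the remaining atoms.
  Atoms in P (indices): 2, 5;  atoms in N (indices): 1, 3, 4
  Positive values: 3.36, 4.08
  Negative values: -4.27, -1.6, -4.44
Step 2: mu+(X) = mu(P) = sum of positive atom values = 7.44
Step 3: mu-(X) = -mu(N) = sum of |negative atom values| = 10.31
Step 4: |mu|(X) = mu+(X) + mu-(X) = 7.44 + 10.31 = 17.75
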